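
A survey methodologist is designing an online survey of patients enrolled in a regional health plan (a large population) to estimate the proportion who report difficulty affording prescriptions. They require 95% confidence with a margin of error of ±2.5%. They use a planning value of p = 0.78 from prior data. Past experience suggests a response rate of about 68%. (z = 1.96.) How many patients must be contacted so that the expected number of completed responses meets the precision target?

Completed interviews needed: n₀ = 1.96² × 0.1716 / 0.025² ≈ 1054.75 → 1055.
At a 68% response rate, contacts needed = 1055 / 0.68 ≈ 1551.47 → 1552.

1552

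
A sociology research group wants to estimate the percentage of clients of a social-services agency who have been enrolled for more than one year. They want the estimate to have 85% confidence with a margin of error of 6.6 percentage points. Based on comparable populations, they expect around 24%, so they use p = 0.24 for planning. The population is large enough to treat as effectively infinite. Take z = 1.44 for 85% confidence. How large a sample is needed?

87

With p = 0.24, p(1−p) = 0.1824.
n = z²·p(1−p)/E² = 1.44² × 0.1824 / 0.066² = 2.0736 × 0.1824 / 0.004356 ≈ 86.83.
Rounding up gives n = 87.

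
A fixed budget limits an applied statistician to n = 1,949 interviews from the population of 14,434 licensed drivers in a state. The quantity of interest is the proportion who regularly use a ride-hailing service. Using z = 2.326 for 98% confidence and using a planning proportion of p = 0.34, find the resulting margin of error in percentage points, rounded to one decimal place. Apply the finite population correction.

2.3

Finite-population factor: (N−n)/(N−1) = (14434−1949)/(14434−1) = 0.8650.
SE(p̂) = √[p(1−p)/n · (N−n)/(N−1)] = √[0.2244/1949 × 0.8650] = 0.00998.
E = z × SE = 2.326 × 0.00998 = 0.02321 ≈ 2.3 percentage points.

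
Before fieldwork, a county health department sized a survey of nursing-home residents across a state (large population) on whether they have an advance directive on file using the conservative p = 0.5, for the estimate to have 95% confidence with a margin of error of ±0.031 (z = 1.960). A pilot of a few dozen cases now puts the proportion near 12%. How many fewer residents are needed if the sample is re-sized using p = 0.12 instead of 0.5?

577

Conservative (p = 0.5): n = 1.960² × 0.25 / 0.031² ≈ 999.38 → 1000.
Using p = 0.12: p(1−p) = 0.1056, so n = 1.960² × 0.1056 / 0.031² ≈ 422.14 → 423.
Reduction: 1000 − 423 = 577.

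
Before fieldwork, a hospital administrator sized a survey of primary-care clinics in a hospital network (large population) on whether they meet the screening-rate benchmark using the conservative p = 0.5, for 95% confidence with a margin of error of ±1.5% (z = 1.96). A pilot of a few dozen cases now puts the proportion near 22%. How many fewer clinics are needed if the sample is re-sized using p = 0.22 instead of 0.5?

1339

Conservative (p = 0.5): n = 1.96² × 0.25 / 0.015² ≈ 4268.44 → 4269.
Using p = 0.22: p(1−p) = 0.1716, so n = 1.96² × 0.1716 / 0.015² ≈ 2929.86 → 2930.
Reduction: 4269 − 2930 = 1339.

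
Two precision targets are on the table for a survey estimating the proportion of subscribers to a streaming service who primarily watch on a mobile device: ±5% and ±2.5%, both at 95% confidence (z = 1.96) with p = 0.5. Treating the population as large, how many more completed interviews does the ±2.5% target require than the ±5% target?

1152

At ±5%: n = 1.96² × 0.2500 / 0.050² ≈ 384.16 → 385.
At ±2.5%: n = 1.96² × 0.2500 / 0.025² ≈ 1536.64 → 1537.
Additional respondents: 1537 − 385 = 1152.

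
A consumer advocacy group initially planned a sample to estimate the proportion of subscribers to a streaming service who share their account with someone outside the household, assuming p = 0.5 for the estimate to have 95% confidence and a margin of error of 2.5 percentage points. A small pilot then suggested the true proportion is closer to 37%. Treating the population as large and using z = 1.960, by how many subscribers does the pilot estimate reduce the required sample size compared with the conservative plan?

104

Conservative (p = 0.5): n = 1.960² × 0.25 / 0.025² ≈ 1536.64 → 1537.
Using p = 0.37: p(1−p) = 0.2331, so n = 1.960² × 0.2331 / 0.025² ≈ 1432.76 → 1433.
Reduction: 1537 − 1433 = 104.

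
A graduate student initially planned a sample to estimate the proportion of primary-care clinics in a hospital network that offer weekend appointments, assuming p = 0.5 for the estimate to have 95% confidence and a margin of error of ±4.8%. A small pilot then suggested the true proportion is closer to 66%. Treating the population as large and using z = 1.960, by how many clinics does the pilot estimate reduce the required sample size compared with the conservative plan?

42

Conservative (p = 0.5): n = 1.960² × 0.25 / 0.048² ≈ 416.84 → 417.
Using p = 0.66: p(1−p) = 0.2244, so n = 1.960² × 0.2244 / 0.048² ≈ 374.16 → 375.
Reduction: 417 − 375 = 42.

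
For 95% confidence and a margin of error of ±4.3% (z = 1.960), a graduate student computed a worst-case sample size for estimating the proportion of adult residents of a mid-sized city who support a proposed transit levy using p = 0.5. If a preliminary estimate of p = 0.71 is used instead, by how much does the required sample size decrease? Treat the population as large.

92

Conservative (p = 0.5): n = 1.960² × 0.25 / 0.043² ≈ 519.42 → 520.
Using p = 0.71: p(1−p) = 0.2059, so n = 1.960² × 0.2059 / 0.043² ≈ 427.79 → 428.
Reduction: 520 − 428 = 92.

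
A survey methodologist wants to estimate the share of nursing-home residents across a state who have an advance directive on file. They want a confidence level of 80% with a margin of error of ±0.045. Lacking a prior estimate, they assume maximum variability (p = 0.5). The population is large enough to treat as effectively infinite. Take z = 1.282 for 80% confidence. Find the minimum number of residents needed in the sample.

With p = 0.5, p(1−p) = 0.25.
n = z²·p(1−p)/E² = 1.282² × 0.2500 / 0.045² = 1.6435 × 0.2500 / 0.002025 ≈ 202.90.
Rounding up gives n = 203.

203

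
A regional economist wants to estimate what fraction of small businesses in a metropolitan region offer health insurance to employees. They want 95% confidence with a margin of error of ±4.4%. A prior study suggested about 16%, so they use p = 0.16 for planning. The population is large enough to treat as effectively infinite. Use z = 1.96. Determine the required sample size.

With p = 0.16, p(1−p) = 0.1344.
n = z²·p(1−p)/E² = 1.96² × 0.1344 / 0.044² = 3.8416 × 0.1344 / 0.001936 ≈ 266.69.
Rounding up gives n = 267.

267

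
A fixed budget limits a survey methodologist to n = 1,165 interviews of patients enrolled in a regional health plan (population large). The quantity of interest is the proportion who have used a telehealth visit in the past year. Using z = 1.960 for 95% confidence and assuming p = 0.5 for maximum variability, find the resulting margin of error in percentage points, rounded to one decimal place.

2.9

SE(p̂) = √[p(1−p)/n] = √[0.2500/1165] = 0.01465.
E = z × SE = 1.960 × 0.01465 = 0.02871, or 2.9 percentage points.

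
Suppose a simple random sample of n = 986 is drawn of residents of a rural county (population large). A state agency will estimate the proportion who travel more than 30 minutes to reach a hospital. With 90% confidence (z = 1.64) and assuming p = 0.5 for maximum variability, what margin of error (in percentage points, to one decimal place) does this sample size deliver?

SE(p̂) = √[p(1−p)/n] = √[0.2500/986] = 0.01592.
E = z × SE = 1.64 × 0.01592 = 0.02611, or 2.6 percentage points.

2.6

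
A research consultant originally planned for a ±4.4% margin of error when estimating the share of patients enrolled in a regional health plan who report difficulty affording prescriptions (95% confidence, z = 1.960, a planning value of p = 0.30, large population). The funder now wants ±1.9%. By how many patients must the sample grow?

At ±4.4%: n = 1.960² × 0.2100 / 0.044² ≈ 416.70 → 417.
At ±1.9%: n = 1.960² × 0.2100 / 0.019² ≈ 2234.73 → 2235.
Additional respondents: 2235 − 417 = 1818.

1818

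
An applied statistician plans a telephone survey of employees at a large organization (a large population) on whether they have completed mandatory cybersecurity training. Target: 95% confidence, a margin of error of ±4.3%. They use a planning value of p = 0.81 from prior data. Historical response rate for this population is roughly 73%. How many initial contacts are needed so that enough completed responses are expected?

439

For 95% confidence, z = 1.96.
Completed interviews needed: n₀ = 1.96² × 0.1539 / 0.043² ≈ 319.75 → 320.
At a 73% response rate, contacts needed = 320 / 0.73 ≈ 438.36 → 439.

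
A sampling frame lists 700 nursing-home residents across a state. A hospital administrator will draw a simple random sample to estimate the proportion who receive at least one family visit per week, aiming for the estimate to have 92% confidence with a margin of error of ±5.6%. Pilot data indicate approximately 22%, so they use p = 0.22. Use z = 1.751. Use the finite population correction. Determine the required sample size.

136

Unadjusted: n₀ = 1.751² × 0.22 × 0.78 / 0.056² ≈ 167.77, so n₀ = 168.
Finite population correction with N = 700: n = n₀ / (1 + (n₀−1)/N) = 168 / (1 + 167/700) = 168 / 1.2386 ≈ 135.64.
Rounding up, n = 136.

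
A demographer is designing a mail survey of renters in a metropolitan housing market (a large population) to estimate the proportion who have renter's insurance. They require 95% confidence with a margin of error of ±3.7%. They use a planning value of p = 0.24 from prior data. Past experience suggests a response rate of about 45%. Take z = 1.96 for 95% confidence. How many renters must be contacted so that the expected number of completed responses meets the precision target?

1138

Completed interviews needed: n₀ = 1.96² × 0.1824 / 0.037² ≈ 511.84 → 512.
At a 45% response rate, contacts needed = 512 / 0.45 ≈ 1137.78 → 1138.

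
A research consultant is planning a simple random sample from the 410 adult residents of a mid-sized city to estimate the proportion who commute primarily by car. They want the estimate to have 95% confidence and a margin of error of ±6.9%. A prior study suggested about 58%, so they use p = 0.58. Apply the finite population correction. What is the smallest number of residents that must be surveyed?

For 95% confidence, z = 1.96.
Unadjusted: n₀ = 1.96² × 0.58 × 0.42 / 0.069² ≈ 196.56, so n₀ = 197.
Finite population correction with N = 410: n = n₀ / (1 + (n₀−1)/N) = 197 / (1 + 196/410) = 197 / 1.4780 ≈ 133.28.
Rounding up, n = 134.

134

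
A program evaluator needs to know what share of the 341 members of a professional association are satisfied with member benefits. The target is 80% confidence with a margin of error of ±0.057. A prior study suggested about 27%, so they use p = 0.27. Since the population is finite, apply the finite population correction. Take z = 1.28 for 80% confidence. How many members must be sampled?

78

Unadjusted: n₀ = 1.28² × 0.27 × 0.73 / 0.057² ≈ 99.39, so n₀ = 100.
Finite population correction with N = 341: n = n₀ / (1 + (n₀−1)/N) = 100 / (1 + 99/341) = 100 / 1.2903 ≈ 77.50.
Rounding up, n = 78.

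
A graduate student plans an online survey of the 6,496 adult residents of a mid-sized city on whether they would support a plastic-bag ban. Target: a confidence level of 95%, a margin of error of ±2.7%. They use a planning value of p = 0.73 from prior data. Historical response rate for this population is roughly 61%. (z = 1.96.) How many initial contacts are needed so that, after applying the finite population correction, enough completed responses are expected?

1469

Completed interviews needed (unadjusted): n₀ = 1.96² × 0.1971 / 0.027² ≈ 1038.65 → 1039.
FPC for N = 6,496: n = 1039 / (1 + 1038/6496) = 1039 / 1.1598 ≈ 895.85 → 896.
At a 61% response rate, contacts needed = 896 / 0.61 ≈ 1468.85 → 1469.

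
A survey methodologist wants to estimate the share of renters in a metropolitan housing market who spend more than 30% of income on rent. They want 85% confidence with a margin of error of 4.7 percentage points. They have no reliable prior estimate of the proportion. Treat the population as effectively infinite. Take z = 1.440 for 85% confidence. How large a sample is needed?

235

With no prior estimate, use p = 0.5, giving p(1−p) = 0.25.
n = z²·p(1−p)/E² = 1.440² × 0.2500 / 0.047² = 2.0736 × 0.2500 / 0.002209 ≈ 234.68.
Rounding up gives n = 235.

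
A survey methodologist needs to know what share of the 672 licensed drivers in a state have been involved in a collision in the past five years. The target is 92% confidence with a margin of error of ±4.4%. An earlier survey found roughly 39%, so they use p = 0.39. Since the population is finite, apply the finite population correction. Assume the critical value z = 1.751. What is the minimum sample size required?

242

Unadjusted: n₀ = 1.751² × 0.39 × 0.61 / 0.044² ≈ 376.76, so n₀ = 377.
Finite population correction with N = 672: n = n₀ / (1 + (n₀−1)/N) = 377 / (1 + 376/672) = 377 / 1.5595 ≈ 241.74.
Rounding up, n = 242.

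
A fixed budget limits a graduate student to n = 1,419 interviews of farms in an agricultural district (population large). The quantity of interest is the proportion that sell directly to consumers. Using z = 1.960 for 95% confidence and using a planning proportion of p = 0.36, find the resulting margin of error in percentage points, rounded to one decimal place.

2.5

SE(p̂) = √[p(1−p)/n] = √[0.2304/1419] = 0.01274.
E = z × SE = 1.960 × 0.01274 = 0.02498, or 2.5 percentage points.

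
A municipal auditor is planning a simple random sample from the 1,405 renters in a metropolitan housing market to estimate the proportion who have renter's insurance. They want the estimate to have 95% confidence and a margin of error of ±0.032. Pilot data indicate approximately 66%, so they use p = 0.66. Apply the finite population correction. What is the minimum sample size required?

For 95% confidence, z = 1.96.
Unadjusted: n₀ = 1.96² × 0.66 × 0.34 / 0.032² ≈ 841.85, so n₀ = 842.
Finite population correction with N = 1,405: n = n₀ / (1 + (n₀−1)/N) = 842 / (1 + 841/1405) = 842 / 1.5986 ≈ 526.72.
Rounding up, n = 527.

527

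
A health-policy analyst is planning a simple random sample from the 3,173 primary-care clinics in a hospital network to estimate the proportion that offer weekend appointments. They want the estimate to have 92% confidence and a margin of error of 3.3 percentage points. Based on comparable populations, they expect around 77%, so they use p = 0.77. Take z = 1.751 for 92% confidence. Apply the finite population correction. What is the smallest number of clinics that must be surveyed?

432

Unadjusted: n₀ = 1.751² × 0.77 × 0.23 / 0.033² ≈ 498.61, so n₀ = 499.
Finite population correction with N = 3,173: n = n₀ / (1 + (n₀−1)/N) = 499 / (1 + 498/3173) = 499 / 1.1569 ≈ 431.31.
Rounding up, n = 432.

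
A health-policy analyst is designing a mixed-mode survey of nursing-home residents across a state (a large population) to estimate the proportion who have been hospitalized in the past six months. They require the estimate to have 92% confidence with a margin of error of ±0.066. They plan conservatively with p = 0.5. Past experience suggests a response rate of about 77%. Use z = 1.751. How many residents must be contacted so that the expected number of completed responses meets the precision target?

229

Completed interviews needed: n₀ = 1.751² × 0.2500 / 0.066² ≈ 175.96 → 176.
At a 77% response rate, contacts needed = 176 / 0.77 ≈ 228.57 → 229.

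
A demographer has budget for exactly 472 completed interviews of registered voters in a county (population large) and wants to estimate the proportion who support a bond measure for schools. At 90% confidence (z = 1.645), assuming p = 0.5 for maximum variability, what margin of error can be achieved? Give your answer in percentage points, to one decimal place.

SE(p̂) = √[p(1−p)/n] = √[0.2500/472] = 0.02301.
E = z × SE = 1.645 × 0.02301 = 0.03786, or 3.8 percentage points.

3.8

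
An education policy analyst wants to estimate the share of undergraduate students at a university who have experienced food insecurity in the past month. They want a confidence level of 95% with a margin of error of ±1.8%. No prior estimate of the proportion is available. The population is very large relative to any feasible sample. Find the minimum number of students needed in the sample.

2965

For 95% confidence, z = 1.960.
With no prior estimate, use p = 0.5, giving p(1−p) = 0.25.
n = z²·p(1−p)/E² = 1.960² × 0.2500 / 0.018² = 3.8416 × 0.2500 / 0.000324 ≈ 2964.20.
Rounding up gives n = 2965.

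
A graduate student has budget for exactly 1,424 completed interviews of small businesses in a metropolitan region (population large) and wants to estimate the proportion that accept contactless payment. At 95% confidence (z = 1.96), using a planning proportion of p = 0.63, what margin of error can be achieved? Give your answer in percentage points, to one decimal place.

2.5

SE(p̂) = √[p(1−p)/n] = √[0.2331/1424] = 0.01279.
E = z × SE = 1.96 × 0.01279 = 0.02508, or 2.5 percentage points.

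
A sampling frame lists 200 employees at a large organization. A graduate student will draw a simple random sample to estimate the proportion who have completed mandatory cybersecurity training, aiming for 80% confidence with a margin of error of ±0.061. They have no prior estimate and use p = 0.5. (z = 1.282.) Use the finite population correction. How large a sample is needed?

Unadjusted: n₀ = 1.282² × 0.50 × 0.50 / 0.061² ≈ 110.42, so n₀ = 111.
Finite population correction with N = 200: n = n₀ / (1 + (n₀−1)/N) = 111 / (1 + 110/200) = 111 / 1.5500 ≈ 71.61.
Rounding up, n = 72.

72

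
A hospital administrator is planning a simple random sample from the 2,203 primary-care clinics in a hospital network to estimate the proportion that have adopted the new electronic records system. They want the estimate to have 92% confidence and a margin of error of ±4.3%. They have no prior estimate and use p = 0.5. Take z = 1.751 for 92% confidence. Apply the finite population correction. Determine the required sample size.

350

Unadjusted: n₀ = 1.751² × 0.50 × 0.50 / 0.043² ≈ 414.55, so n₀ = 415.
Finite population correction with N = 2,203: n = n₀ / (1 + (n₀−1)/N) = 415 / (1 + 414/2203) = 415 / 1.1879 ≈ 349.35.
Rounding up, n = 350.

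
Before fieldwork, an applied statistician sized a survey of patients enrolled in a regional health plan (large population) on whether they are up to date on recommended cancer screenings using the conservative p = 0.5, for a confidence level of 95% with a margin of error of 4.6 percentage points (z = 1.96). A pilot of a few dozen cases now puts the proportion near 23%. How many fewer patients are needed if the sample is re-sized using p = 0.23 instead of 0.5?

132

Conservative (p = 0.5): n = 1.96² × 0.25 / 0.046² ≈ 453.88 → 454.
Using p = 0.23: p(1−p) = 0.1771, so n = 1.96² × 0.1771 / 0.046² ≈ 321.53 → 322.
Reduction: 454 − 322 = 132.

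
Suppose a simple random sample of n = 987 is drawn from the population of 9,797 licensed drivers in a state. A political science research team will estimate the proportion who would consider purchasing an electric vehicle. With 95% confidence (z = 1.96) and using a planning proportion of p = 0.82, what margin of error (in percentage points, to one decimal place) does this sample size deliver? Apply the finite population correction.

2.3

Finite-population factor: (N−n)/(N−1) = (9797−987)/(9797−1) = 0.8993.
SE(p̂) = √[p(1−p)/n · (N−n)/(N−1)] = √[0.1476/987 × 0.8993] = 0.01160.
E = z × SE = 1.96 × 0.01160 = 0.02273 ≈ 2.3 percentage points.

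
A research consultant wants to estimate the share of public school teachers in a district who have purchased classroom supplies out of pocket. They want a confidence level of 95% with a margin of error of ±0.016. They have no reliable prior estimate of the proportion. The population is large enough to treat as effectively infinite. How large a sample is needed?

For 95% confidence, z = 1.960.
With no prior estimate, use p = 0.5, giving p(1−p) = 0.25.
n = z²·p(1−p)/E² = 1.960² × 0.2500 / 0.016² = 3.8416 × 0.2500 / 0.000256 ≈ 3751.56.
Rounding up gives n = 3752.

3752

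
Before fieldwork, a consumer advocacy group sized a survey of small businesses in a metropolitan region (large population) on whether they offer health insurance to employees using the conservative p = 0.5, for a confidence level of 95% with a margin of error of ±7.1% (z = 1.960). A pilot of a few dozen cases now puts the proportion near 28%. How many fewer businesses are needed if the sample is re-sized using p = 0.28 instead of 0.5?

Conservative (p = 0.5): n = 1.960² × 0.25 / 0.071² ≈ 190.52 → 191.
Using p = 0.28: p(1−p) = 0.2016, so n = 1.960² × 0.2016 / 0.071² ≈ 153.63 → 154.
Reduction: 191 − 154 = 37.

37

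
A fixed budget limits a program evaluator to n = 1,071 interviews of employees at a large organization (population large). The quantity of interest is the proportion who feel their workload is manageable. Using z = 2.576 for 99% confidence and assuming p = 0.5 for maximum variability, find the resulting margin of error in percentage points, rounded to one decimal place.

SE(p̂) = √[p(1−p)/n] = √[0.2500/1071] = 0.01528.
E = z × SE = 2.576 × 0.01528 = 0.03936, or 3.9 percentage points.

3.9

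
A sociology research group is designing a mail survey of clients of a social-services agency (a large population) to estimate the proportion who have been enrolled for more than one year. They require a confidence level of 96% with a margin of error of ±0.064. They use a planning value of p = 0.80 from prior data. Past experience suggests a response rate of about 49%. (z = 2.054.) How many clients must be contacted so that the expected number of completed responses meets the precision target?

337

Completed interviews needed: n₀ = 2.054² × 0.1600 / 0.064² ≈ 164.80 → 165.
At a 49% response rate, contacts needed = 165 / 0.49 ≈ 336.73 → 337.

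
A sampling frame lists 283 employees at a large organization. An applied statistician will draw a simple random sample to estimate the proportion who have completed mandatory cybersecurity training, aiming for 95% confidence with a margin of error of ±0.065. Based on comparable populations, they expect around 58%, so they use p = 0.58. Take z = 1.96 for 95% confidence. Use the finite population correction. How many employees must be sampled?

Unadjusted: n₀ = 1.96² × 0.58 × 0.42 / 0.065² ≈ 221.49, so n₀ = 222.
Finite population correction with N = 283: n = n₀ / (1 + (n₀−1)/N) = 222 / (1 + 221/283) = 222 / 1.7809 ≈ 124.65.
Rounding up, n = 125.

125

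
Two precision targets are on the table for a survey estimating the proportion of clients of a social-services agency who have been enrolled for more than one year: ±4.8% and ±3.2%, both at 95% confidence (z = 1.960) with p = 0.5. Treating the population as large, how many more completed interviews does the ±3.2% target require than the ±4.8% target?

At ±4.8%: n = 1.960² × 0.2500 / 0.048² ≈ 416.84 → 417.
At ±3.2%: n = 1.960² × 0.2500 / 0.032² ≈ 937.89 → 938.
Additional respondents: 938 − 417 = 521.

521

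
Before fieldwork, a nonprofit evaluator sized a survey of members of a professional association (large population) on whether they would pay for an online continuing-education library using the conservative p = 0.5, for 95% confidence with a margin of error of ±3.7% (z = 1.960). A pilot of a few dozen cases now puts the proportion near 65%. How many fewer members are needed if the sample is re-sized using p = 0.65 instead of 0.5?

Conservative (p = 0.5): n = 1.960² × 0.25 / 0.037² ≈ 701.53 → 702.
Using p = 0.65: p(1−p) = 0.2275, so n = 1.960² × 0.2275 / 0.037² ≈ 638.40 → 639.
Reduction: 702 − 639 = 63.

63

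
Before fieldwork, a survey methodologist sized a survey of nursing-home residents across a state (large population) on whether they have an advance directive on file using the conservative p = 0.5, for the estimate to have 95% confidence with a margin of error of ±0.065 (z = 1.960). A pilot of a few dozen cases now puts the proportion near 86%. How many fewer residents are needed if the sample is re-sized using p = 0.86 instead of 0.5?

Conservative (p = 0.5): n = 1.960² × 0.25 / 0.065² ≈ 227.31 → 228.
Using p = 0.86: p(1−p) = 0.1204, so n = 1.960² × 0.1204 / 0.065² ≈ 109.47 → 110.
Reduction: 228 − 110 = 118.

118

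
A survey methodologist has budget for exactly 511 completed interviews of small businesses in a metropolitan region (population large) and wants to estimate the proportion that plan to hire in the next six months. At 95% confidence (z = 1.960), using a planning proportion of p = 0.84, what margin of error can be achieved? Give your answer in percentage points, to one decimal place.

3.2

SE(p̂) = √[p(1−p)/n] = √[0.1344/511] = 0.01622.
E = z × SE = 1.960 × 0.01622 = 0.03179, or 3.2 percentage points.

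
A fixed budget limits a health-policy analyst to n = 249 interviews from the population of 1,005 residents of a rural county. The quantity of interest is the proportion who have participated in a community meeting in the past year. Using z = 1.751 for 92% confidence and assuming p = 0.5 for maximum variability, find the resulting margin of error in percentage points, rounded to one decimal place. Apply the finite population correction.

Finite-population factor: (N−n)/(N−1) = (1005−249)/(1005−1) = 0.7530.
SE(p̂) = √[p(1−p)/n · (N−n)/(N−1)] = √[0.2500/249 × 0.7530] = 0.02750.
E = z × SE = 1.751 × 0.02750 = 0.04814 ≈ 4.8 percentage points.

4.8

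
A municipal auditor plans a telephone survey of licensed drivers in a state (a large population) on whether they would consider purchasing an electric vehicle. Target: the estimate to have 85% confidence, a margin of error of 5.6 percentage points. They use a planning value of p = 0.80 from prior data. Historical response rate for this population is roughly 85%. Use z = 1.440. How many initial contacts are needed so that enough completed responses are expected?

125

Completed interviews needed: n₀ = 1.440² × 0.1600 / 0.056² ≈ 105.80 → 106.
At an 85% response rate, contacts needed = 106 / 0.85 ≈ 124.71 → 125.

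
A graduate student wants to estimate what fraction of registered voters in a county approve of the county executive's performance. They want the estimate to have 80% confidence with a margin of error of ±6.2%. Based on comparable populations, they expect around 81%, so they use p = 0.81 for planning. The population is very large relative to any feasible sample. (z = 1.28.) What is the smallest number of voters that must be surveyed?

With p = 0.81, p(1−p) = 0.1539.
n = z²·p(1−p)/E² = 1.28² × 0.1539 / 0.062² = 1.6384 × 0.1539 / 0.003844 ≈ 65.60.
Rounding up gives n = 66.

66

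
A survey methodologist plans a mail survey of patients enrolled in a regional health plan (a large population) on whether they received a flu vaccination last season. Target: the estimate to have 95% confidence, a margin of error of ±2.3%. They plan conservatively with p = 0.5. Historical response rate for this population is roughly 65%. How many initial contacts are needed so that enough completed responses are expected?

For 95% confidence, z = 1.960.
Completed interviews needed: n₀ = 1.960² × 0.2500 / 0.023² ≈ 1815.50 → 1816.
At a 65% response rate, contacts needed = 1816 / 0.65 ≈ 2793.85 → 2794.

2794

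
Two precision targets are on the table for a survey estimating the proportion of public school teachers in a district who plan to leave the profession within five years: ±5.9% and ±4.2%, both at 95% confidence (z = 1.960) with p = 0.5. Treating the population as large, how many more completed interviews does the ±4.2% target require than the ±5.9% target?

269

At ±5.9%: n = 1.960² × 0.2500 / 0.059² ≈ 275.90 → 276.
At ±4.2%: n = 1.960² × 0.2500 / 0.042² ≈ 544.44 → 545.
Additional respondents: 545 − 276 = 269.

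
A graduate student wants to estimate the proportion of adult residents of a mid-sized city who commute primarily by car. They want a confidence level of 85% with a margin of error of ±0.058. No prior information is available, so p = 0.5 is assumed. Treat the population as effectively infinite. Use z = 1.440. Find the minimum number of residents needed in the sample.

With p = 0.5, p(1−p) = 0.25.
n = z²·p(1−p)/E² = 1.440² × 0.2500 / 0.058² = 2.0736 × 0.2500 / 0.003364 ≈ 154.10.
Rounding up gives n = 155.

155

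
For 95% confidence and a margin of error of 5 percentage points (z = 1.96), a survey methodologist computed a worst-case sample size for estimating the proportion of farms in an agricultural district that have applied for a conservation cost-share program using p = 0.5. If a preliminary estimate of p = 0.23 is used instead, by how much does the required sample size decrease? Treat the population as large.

Conservative (p = 0.5): n = 1.96² × 0.25 / 0.050² ≈ 384.16 → 385.
Using p = 0.23: p(1−p) = 0.1771, so n = 1.96² × 0.1771 / 0.050² ≈ 272.14 → 273.
Reduction: 385 − 273 = 112.

112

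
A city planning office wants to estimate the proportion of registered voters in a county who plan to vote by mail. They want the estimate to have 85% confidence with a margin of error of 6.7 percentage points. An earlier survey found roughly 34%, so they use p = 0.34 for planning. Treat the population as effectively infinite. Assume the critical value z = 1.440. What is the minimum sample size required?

104

With p = 0.34, p(1−p) = 0.2244.
n = z²·p(1−p)/E² = 1.440² × 0.2244 / 0.067² = 2.0736 × 0.2244 / 0.004489 ≈ 103.66.
Rounding up gives n = 104.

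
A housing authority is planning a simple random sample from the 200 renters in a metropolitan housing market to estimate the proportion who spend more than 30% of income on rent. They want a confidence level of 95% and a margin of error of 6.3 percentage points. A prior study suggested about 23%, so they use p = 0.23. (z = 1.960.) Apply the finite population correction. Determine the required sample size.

Unadjusted: n₀ = 1.960² × 0.23 × 0.77 / 0.063² ≈ 171.42, so n₀ = 172.
Finite population correction with N = 200: n = n₀ / (1 + (n₀−1)/N) = 172 / (1 + 171/200) = 172 / 1.8550 ≈ 92.72.
Rounding up, n = 93.

93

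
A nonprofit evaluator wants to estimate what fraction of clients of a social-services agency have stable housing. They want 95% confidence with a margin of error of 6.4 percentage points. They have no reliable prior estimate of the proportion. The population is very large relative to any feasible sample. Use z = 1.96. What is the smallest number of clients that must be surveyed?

235

With no prior estimate, use p = 0.5, giving p(1−p) = 0.25.
n = z²·p(1−p)/E² = 1.96² × 0.2500 / 0.064² = 3.8416 × 0.2500 / 0.004096 ≈ 234.47.
Rounding up gives n = 235.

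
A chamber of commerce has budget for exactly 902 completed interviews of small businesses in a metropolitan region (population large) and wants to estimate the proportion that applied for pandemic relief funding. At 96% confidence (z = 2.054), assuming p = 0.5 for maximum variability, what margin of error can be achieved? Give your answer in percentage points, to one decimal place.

3.4

SE(p̂) = √[p(1−p)/n] = √[0.2500/902] = 0.01665.
E = z × SE = 2.054 × 0.01665 = 0.03420, or 3.4 percentage points.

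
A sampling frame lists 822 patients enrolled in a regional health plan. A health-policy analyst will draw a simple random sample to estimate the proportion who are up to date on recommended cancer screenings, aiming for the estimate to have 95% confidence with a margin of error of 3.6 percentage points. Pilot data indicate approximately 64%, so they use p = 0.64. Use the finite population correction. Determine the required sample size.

For 95% confidence, z = 1.960.
Unadjusted: n₀ = 1.960² × 0.64 × 0.36 / 0.036² ≈ 682.95, so n₀ = 683.
Finite population correction with N = 822: n = n₀ / (1 + (n₀−1)/N) = 683 / (1 + 682/822) = 683 / 1.8297 ≈ 373.29.
Rounding up, n = 374.

374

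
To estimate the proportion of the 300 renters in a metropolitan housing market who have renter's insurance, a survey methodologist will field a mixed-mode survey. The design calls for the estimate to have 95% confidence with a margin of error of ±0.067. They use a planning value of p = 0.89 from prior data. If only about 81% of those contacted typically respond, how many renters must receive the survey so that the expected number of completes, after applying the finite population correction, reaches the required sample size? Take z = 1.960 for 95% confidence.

Completed interviews needed (unadjusted): n₀ = 1.960² × 0.0979 / 0.067² ≈ 83.78 → 84.
FPC for N = 300: n = 84 / (1 + 83/300) = 84 / 1.2767 ≈ 65.80 → 66.
At an 81% response rate, contacts needed = 66 / 0.81 ≈ 81.48 → 82.

82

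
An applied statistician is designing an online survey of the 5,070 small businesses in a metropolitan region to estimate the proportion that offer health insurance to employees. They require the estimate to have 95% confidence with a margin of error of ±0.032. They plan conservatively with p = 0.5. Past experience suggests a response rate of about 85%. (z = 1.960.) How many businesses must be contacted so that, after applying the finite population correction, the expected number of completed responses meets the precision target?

Completed interviews needed (unadjusted): n₀ = 1.960² × 0.2500 / 0.032² ≈ 937.89 → 938.
FPC for N = 5,070: n = 938 / (1 + 937/5070) = 938 / 1.1848 ≈ 791.69 → 792.
At an 85% response rate, contacts needed = 792 / 0.85 ≈ 931.76 → 932.

932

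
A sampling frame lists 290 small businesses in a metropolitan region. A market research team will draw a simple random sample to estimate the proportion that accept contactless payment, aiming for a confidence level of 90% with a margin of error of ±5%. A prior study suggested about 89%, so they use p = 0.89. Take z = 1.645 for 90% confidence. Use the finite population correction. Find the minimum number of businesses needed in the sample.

Unadjusted: n₀ = 1.645² × 0.89 × 0.11 / 0.050² ≈ 105.97, so n₀ = 106.
Finite population correction with N = 290: n = n₀ / (1 + (n₀−1)/N) = 106 / (1 + 105/290) = 106 / 1.3621 ≈ 77.82.
Rounding up, n = 78.

78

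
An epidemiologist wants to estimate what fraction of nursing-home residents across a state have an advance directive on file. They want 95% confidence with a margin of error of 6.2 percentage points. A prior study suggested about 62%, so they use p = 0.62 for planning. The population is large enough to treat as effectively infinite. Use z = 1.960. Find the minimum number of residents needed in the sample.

With p = 0.62, p(1−p) = 0.2356.
n = z²·p(1−p)/E² = 1.960² × 0.2356 / 0.062² = 3.8416 × 0.2356 / 0.003844 ≈ 235.45.
Rounding up gives n = 236.

236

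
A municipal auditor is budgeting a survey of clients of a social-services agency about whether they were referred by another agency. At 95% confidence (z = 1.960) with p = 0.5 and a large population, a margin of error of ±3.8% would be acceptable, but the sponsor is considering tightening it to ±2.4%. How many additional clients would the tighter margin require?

1002

At ±3.8%: n = 1.960² × 0.2500 / 0.038² ≈ 665.10 → 666.
At ±2.4%: n = 1.960² × 0.2500 / 0.024² ≈ 1667.36 → 1668.
Additional respondents: 1668 − 666 = 1002.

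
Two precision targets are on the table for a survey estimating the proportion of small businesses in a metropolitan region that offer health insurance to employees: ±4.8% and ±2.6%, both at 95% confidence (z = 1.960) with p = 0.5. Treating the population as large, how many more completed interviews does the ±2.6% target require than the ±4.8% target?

At ±4.8%: n = 1.960² × 0.2500 / 0.048² ≈ 416.84 → 417.
At ±2.6%: n = 1.960² × 0.2500 / 0.026² ≈ 1420.71 → 1421.
Additional respondents: 1421 − 417 = 1004.

1004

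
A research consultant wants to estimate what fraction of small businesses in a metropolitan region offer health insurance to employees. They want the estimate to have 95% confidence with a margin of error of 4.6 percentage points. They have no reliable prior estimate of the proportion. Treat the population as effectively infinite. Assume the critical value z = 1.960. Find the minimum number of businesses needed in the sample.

454

With no prior estimate, use p = 0.5, giving p(1−p) = 0.25.
n = z²·p(1−p)/E² = 1.960² × 0.2500 / 0.046² = 3.8416 × 0.2500 / 0.002116 ≈ 453.88.
Rounding up gives n = 454.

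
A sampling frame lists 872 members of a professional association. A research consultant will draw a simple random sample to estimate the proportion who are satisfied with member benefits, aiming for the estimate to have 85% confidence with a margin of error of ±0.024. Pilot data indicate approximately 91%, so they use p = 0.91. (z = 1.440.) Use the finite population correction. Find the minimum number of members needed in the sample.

221

Unadjusted: n₀ = 1.440² × 0.91 × 0.09 / 0.024² ≈ 294.84, so n₀ = 295.
Finite population correction with N = 872: n = n₀ / (1 + (n₀−1)/N) = 295 / (1 + 294/872) = 295 / 1.3372 ≈ 220.62.
Rounding up, n = 221.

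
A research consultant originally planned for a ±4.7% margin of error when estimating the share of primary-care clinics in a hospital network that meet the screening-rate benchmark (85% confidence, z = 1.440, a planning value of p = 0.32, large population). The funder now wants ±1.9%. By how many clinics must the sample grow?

1045

At ±4.7%: n = 1.440² × 0.2176 / 0.047² ≈ 204.26 → 205.
At ±1.9%: n = 1.440² × 0.2176 / 0.019² ≈ 1249.90 → 1250.
Additional respondents: 1250 − 205 = 1045.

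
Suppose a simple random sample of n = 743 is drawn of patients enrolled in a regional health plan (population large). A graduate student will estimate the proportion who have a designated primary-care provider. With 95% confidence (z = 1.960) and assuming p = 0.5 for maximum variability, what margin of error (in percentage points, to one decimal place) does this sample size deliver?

SE(p̂) = √[p(1−p)/n] = √[0.2500/743] = 0.01834.
E = z × SE = 1.960 × 0.01834 = 0.03595, or 3.6 percentage points.

3.6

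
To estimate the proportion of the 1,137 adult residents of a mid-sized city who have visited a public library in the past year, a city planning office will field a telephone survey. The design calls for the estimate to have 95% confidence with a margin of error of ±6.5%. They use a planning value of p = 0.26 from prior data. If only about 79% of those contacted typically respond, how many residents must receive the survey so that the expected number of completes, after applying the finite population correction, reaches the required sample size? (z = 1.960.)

Completed interviews needed (unadjusted): n₀ = 1.960² × 0.1924 / 0.065² ≈ 174.94 → 175.
FPC for N = 1,137: n = 175 / (1 + 174/1137) = 175 / 1.1530 ≈ 151.77 → 152.
At a 79% response rate, contacts needed = 152 / 0.79 ≈ 192.41 → 193.

193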